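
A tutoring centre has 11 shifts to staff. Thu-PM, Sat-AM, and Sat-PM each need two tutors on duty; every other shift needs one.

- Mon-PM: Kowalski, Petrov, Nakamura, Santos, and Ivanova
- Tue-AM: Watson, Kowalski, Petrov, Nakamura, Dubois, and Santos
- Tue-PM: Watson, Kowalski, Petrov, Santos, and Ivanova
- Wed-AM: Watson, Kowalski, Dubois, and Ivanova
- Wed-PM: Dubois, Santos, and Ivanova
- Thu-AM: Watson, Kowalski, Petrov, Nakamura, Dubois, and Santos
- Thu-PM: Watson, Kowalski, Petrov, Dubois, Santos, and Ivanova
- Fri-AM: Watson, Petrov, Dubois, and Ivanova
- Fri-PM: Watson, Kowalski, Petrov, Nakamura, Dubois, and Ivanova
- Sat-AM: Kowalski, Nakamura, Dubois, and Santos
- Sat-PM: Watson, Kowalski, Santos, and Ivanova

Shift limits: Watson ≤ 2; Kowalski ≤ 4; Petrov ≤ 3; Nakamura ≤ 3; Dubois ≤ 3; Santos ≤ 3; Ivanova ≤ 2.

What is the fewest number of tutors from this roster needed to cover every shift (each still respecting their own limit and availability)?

5

14 slots to fill and no one can take more than 4, so at least ⌈14/4⌉ = 4 tutors are needed.
Any 4 tutors together have capacity at most 4+3+3+3 = 13 < 14 slots, so 4 can never suffice.
Watson, Kowalski, Petrov, Nakamura, and Dubois alone can cover everything: Mon-PM→Kowalski, Tue-AM→Petrov, Tue-PM→Watson, Wed-AM→Kowalski, Wed-PM→Dubois, Thu-AM→Nakamura, Thu-PM→Petrov+Dubois, Fri-AM→Petrov, Fri-PM→Nakamura, Sat-AM→Kowalski+Nakamura, Sat-PM→Watson+Kowalski.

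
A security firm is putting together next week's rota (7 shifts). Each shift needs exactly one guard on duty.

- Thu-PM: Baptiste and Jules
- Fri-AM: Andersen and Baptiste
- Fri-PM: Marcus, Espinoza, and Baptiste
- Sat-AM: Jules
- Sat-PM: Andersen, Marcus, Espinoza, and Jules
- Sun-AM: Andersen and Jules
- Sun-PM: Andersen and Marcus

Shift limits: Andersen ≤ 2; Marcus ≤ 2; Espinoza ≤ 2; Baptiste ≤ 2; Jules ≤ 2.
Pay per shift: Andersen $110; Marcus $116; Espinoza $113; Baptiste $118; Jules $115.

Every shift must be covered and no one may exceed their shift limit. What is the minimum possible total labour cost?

Sat-AM can only be covered by Jules, so that assignment is forced.
Picking the cheapest available guard for each shift independently would cost $783, but that ignores the shift limits.
An optimal schedule: Thu-PM→Jules, Fri-AM→Andersen, Fri-PM→Espinoza, Sat-AM→Jules, Sat-PM→Espinoza, Sun-AM→Andersen, Sun-PM→Marcus.
Total: 115 + 110 + 113 + 115 + 113 + 110 + 116 = $792.

$792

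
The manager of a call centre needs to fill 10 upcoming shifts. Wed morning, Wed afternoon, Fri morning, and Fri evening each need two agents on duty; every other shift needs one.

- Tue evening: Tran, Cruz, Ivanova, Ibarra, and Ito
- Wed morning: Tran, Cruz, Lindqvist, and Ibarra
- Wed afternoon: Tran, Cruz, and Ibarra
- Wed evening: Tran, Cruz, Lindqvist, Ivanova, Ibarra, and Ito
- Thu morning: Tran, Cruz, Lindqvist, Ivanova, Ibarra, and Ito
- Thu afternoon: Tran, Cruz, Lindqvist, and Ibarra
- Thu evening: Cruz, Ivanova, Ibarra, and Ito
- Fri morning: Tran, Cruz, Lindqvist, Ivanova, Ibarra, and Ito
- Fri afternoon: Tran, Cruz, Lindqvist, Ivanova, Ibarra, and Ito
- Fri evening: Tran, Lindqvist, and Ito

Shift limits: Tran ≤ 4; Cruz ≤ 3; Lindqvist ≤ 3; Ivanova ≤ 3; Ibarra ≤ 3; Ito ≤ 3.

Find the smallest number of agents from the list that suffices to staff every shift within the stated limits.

5

14 slots to fill and no one can take more than 4, so at least ⌈14/4⌉ = 4 agents are needed.
Any 4 agents together have capacity at most 4+3+3+3 = 13 < 14 slots, so 4 can never suffice.
Tran, Cruz, Lindqvist, Ivanova, and Ibarra alone can cover everything: Tue evening→Tran, Wed morning→Lindqvist+Ibarra, Wed afternoon→Tran+Cruz, Wed evening→Cruz, Thu morning→Lindqvist, Thu afternoon→Tran, Thu evening→Cruz, Fri morning→Ivanova+Ibarra, Fri afternoon→Ivanova, Fri evening→Tran+Lindqvist.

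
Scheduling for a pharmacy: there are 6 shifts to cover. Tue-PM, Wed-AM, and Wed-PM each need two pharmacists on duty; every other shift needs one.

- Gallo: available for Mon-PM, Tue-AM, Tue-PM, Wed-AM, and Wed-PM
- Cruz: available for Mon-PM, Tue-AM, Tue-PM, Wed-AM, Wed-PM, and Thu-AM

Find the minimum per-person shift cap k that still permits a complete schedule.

5

With 2 pharmacists and 9 worker-slots to fill, someone must work at least ⌈9/2⌉ = 5 shifts, so k ≥ 5.
k = 5 works: Mon-PM→Gallo, Tue-AM→Gallo, Tue-PM→Gallo+Cruz, Wed-AM→Gallo+Cruz, Wed-PM→Gallo+Cruz, Thu-AM→Cruz.
Loads: Gallo 5, Cruz 4 — all ≤ 5.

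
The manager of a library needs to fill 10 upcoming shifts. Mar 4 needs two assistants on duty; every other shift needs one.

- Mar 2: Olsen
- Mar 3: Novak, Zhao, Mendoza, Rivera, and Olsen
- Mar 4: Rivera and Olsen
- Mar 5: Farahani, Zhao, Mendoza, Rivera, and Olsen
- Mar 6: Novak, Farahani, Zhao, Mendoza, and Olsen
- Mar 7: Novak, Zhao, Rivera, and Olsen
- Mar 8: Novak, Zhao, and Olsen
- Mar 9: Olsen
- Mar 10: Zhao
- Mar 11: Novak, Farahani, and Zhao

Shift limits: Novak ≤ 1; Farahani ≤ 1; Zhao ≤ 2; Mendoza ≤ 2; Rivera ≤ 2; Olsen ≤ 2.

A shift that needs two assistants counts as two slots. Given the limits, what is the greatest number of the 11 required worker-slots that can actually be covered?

10

Total capacity across all assistants is 1+1+2+2+2+2 = 10, and 11 slots are needed, so at most 10 can be filled.
An assignment achieving 10: Mar 2→Olsen, Mar 3→Mendoza, Mar 4→Rivera, Mar 5→Rivera, Mar 6→Mendoza, Mar 7→Zhao, Mar 8→Novak, Mar 9→Olsen, Mar 10→Zhao, Mar 11→Farahani.
Loads: Novak 1/1, Farahani 1/1, Zhao 2/2, Mendoza 2/2, Rivera 2/2, Olsen 2/2.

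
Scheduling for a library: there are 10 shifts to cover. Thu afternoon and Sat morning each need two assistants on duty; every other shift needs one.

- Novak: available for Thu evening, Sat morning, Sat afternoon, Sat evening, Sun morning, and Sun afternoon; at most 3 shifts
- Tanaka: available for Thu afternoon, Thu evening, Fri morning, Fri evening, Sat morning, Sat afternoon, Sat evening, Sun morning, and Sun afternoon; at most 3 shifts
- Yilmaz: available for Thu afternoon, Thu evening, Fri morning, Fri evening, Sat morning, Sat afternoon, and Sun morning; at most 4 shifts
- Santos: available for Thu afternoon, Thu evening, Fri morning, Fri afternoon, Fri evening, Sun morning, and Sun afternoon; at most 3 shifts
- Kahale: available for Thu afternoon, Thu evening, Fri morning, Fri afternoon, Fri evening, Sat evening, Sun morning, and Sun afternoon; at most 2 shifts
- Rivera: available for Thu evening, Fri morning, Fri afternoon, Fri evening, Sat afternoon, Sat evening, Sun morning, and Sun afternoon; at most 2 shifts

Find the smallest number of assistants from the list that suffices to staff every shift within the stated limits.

12 slots to fill and no one can take more than 4, so at least ⌈12/4⌉ = 3 assistants are needed.
Any 3 assistants together have capacity at most 4+3+3 = 10 < 12 slots, so 3 can never suffice.
Novak, Tanaka, Yilmaz, and Santos alone can cover everything: Thu afternoon→Tanaka+Yilmaz, Thu evening→Yilmaz, Fri morning→Tanaka, Fri afternoon→Santos, Fri evening→Tanaka, Sat morning→Novak+Yilmaz, Sat afternoon→Novak, Sat evening→Novak, Sun morning→Yilmaz, Sun afternoon→Santos.

4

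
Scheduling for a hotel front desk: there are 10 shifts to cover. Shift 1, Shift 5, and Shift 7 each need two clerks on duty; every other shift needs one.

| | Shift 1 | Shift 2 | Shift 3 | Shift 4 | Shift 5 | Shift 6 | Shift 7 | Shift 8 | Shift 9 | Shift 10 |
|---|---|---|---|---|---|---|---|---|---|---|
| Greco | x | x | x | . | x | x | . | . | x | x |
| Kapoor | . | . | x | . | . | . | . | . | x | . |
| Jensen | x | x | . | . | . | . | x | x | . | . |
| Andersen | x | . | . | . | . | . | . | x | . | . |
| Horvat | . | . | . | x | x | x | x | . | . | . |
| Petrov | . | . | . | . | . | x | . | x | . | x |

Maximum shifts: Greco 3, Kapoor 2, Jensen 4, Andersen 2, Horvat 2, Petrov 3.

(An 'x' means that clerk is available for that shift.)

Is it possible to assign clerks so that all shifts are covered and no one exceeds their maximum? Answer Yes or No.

Total capacity is 16 and 13 slots are needed, so capacity alone doesn't rule it out.
Shifts {Shift 4, Shift 5, Shift 7} need 5 worker-slots in total, but the clerks available for any of those shifts (Greco, Jensen, and Horvat) can supply at most 4 among them. So no valid schedule exists.

No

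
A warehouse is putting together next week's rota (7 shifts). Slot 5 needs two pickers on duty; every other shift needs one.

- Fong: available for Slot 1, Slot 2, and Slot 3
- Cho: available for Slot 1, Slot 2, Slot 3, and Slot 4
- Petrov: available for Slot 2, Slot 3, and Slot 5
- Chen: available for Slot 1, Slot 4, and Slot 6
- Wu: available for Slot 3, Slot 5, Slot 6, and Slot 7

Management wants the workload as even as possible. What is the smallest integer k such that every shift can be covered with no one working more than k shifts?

With 5 pickers and 8 worker-slots to fill, someone must work at least ⌈8/5⌉ = 2 shifts, so k ≥ 2.
k = 2 works: Slot 1→Fong, Slot 2→Fong, Slot 3→Cho, Slot 4→Cho, Slot 5→Petrov+Wu, Slot 6→Chen, Slot 7→Wu.
Loads: Fong 2, Cho 2, Petrov 1, Chen 1, Wu 2 — all ≤ 2.

2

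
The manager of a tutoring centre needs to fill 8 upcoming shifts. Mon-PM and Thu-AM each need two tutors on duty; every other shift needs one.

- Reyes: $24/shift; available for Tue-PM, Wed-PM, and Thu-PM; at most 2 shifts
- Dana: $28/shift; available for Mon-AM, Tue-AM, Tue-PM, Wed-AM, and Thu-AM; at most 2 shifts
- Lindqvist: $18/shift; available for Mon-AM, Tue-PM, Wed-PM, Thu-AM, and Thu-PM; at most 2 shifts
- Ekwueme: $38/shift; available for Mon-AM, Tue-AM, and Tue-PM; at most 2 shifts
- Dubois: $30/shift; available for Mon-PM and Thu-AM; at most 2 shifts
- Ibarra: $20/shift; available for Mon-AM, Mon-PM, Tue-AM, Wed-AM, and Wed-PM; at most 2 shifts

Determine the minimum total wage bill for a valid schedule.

$240

Mon-PM can only be covered by Dubois and Ibarra, so that assignment is forced.
Picking the cheapest available tutor for each shift independently would cost $208, but that ignores the shift limits.
An optimal schedule: Mon-AM→Dana, Mon-PM→Ibarra+Dubois, Tue-AM→Dana, Tue-PM→Reyes, Wed-AM→Ibarra, Wed-PM→Reyes, Thu-AM→Lindqvist+Dubois, Thu-PM→Lindqvist.
Total: 28 + 20 + 30 + 28 + 24 + 20 + 24 + 18 + 30 + 18 = $240.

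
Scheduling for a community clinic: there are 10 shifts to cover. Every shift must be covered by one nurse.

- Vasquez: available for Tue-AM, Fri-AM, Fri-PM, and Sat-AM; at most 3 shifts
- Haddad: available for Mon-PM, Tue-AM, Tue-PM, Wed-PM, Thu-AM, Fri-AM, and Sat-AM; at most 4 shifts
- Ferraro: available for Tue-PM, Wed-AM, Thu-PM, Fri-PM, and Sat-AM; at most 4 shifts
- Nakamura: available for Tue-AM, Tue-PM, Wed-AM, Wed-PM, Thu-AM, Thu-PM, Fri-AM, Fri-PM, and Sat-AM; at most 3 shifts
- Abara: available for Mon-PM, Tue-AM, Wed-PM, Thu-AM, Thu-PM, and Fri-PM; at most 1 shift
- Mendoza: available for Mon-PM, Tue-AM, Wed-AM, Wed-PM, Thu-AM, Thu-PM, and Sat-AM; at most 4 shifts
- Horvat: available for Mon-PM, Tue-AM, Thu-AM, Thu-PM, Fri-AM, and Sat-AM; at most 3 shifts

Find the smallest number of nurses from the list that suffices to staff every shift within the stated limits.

3

10 slots to fill and no one can take more than 4, so at least ⌈10/4⌉ = 3 nurses are needed.
Vasquez, Haddad, and Ferraro alone can cover everything: Mon-PM→Haddad, Tue-AM→Vasquez, Tue-PM→Haddad, Wed-AM→Ferraro, Wed-PM→Haddad, Thu-AM→Haddad, Thu-PM→Ferraro, Fri-AM→Vasquez, Fri-PM→Vasquez, Sat-AM→Ferraro.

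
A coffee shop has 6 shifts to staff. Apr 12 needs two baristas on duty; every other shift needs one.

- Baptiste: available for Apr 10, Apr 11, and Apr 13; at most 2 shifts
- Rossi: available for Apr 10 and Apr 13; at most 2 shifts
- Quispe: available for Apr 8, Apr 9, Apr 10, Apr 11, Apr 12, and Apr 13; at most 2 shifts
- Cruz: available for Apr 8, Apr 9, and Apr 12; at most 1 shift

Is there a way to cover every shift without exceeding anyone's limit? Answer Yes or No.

No

Total capacity is 7 and 7 slots are needed, so capacity alone doesn't rule it out.
Shifts {Apr 8, Apr 9, Apr 12} need 4 worker-slots in total, but the baristas available for any of those shifts (Quispe and Cruz) can supply at most 3 among them. So no valid schedule exists.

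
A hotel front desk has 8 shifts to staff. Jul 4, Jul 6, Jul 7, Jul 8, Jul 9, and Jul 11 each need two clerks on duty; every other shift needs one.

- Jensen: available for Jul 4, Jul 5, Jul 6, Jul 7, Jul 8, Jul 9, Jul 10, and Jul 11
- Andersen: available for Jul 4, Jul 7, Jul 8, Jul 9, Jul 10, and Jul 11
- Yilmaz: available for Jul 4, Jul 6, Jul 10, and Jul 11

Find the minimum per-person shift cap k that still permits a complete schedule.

5

With 3 clerks and 14 worker-slots to fill, someone must work at least ⌈14/3⌉ = 5 shifts, so k ≥ 5.
k = 5 works: Jul 4→Andersen+Yilmaz, Jul 5→Jensen, Jul 6→Jensen+Yilmaz, Jul 7→Jensen+Andersen, Jul 8→Jensen+Andersen, Jul 9→Jensen+Andersen, Jul 10→Yilmaz, Jul 11→Andersen+Yilmaz.
Loads: Jensen 5, Andersen 5, Yilmaz 4 — all ≤ 5.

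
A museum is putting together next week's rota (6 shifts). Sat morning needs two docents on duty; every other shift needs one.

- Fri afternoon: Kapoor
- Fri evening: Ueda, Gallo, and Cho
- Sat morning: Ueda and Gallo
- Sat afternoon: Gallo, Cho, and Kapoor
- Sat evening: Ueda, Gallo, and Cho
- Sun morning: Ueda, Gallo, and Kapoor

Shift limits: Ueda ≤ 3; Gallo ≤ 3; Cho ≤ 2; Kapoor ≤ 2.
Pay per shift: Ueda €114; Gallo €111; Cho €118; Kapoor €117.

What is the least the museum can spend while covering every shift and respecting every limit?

Fri afternoon can only be covered by Kapoor, so that assignment is forced.
Sat morning can only be covered by Ueda and Gallo, so that assignment is forced.
Picking the cheapest available docent for each shift independently would cost €786, but that ignores the shift limits.
An optimal schedule: Fri afternoon→Kapoor, Fri evening→Ueda, Sat morning→Ueda+Gallo, Sat afternoon→Gallo, Sat evening→Ueda, Sun morning→Gallo.
Total: 117 + 114 + 114 + 111 + 111 + 114 + 111 = €792.

€792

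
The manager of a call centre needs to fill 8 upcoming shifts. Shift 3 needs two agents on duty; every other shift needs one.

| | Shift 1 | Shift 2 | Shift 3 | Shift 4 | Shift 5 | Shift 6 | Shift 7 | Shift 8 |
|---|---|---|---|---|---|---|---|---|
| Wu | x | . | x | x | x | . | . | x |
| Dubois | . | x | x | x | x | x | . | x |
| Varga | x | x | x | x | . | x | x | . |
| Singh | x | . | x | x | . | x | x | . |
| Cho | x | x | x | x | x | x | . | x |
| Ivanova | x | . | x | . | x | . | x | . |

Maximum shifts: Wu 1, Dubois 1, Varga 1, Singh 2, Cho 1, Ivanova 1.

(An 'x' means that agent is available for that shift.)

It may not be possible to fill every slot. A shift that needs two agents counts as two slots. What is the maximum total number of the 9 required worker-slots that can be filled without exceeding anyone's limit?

7

Total capacity across all agents is 1+1+1+2+1+1 = 7, and 9 slots are needed, so at most 7 can be filled.
An assignment achieving 7: Shift 1→Singh, Shift 2→Dubois, Shift 3→Ivanova, Shift 5→Cho, Shift 6→Singh, Shift 7→Varga, Shift 8→Wu.
Loads: Wu 1/1, Dubois 1/1, Varga 1/1, Singh 2/2, Cho 1/1, Ivanova 1/1.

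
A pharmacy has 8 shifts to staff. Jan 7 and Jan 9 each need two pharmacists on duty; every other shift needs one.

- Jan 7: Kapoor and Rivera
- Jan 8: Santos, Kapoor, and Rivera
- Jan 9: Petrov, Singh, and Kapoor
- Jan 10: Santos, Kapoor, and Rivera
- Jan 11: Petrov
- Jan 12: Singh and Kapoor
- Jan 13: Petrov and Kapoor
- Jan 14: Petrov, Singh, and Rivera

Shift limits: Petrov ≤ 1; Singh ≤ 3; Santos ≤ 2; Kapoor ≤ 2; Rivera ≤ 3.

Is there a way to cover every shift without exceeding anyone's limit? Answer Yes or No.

Total capacity is 11 and 10 slots are needed, so capacity alone doesn't rule it out.
Shifts {Jan 7, Jan 9, Jan 11, Jan 13} need 6 worker-slots in total, but the pharmacists available for any of those shifts (Petrov, Singh, Kapoor, and Rivera) can supply at most 5 among them. So no valid schedule exists.

No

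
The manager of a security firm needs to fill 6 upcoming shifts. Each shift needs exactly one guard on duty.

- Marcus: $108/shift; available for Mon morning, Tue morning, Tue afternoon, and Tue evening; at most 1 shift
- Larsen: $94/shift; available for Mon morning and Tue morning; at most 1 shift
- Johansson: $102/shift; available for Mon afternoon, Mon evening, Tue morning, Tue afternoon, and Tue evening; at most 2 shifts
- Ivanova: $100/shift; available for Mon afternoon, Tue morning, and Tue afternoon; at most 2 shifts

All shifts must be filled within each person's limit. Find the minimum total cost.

$606

Mon evening can only be covered by Johansson, so that assignment is forced.
Picking the cheapest available guard for each shift independently would cost $592, but that ignores the shift limits.
An optimal schedule: Mon morning→Marcus, Mon afternoon→Ivanova, Mon evening→Johansson, Tue morning→Larsen, Tue afternoon→Ivanova, Tue evening→Johansson.
Total: 108 + 100 + 102 + 94 + 100 + 102 = $606.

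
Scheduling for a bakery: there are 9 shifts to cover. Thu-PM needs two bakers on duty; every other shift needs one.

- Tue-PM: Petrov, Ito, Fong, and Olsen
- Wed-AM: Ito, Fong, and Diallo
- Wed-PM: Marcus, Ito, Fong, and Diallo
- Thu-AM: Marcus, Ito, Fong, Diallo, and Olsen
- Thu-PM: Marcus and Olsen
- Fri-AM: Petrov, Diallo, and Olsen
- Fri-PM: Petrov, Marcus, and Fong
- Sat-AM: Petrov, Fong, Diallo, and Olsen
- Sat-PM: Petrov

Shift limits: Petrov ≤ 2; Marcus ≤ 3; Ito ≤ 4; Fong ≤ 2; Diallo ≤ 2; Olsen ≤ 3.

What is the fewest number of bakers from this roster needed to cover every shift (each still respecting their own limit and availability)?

10 slots to fill and no one can take more than 4, so at least ⌈10/4⌉ = 3 bakers are needed.
Shifts {Wed-AM, Thu-PM, Sat-PM} need 4 slots, but among the bakers available for them (Petrov, Marcus, Ito, Fong, Diallo, and Olsen) any 3 together supply at most 3. So 3 bakers are not enough.
Petrov, Marcus, Ito, and Olsen alone can cover everything: Tue-PM→Ito, Wed-AM→Ito, Wed-PM→Marcus, Thu-AM→Ito, Thu-PM→Marcus+Olsen, Fri-AM→Petrov, Fri-PM→Marcus, Sat-AM→Olsen, Sat-PM→Petrov.

4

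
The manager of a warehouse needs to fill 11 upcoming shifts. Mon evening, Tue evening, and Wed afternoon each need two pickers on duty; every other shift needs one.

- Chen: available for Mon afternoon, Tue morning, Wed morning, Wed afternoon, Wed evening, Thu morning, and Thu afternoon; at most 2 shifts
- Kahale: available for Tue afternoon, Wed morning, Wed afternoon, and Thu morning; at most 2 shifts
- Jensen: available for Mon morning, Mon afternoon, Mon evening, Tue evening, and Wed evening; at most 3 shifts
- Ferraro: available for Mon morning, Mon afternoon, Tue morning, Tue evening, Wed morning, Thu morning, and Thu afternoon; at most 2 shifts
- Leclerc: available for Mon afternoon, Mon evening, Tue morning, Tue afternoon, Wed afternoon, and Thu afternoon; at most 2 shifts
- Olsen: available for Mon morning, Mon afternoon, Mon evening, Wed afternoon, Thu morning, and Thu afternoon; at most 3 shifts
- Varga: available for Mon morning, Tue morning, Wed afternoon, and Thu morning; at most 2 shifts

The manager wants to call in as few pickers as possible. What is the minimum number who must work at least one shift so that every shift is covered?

6

14 slots to fill and no one can take more than 3, so at least ⌈14/3⌉ = 5 pickers are needed.
Any 5 pickers together have capacity at most 3+3+2+2+2 = 12 < 14 slots, so 5 can never suffice.
Chen, Kahale, Jensen, Ferraro, Leclerc, and Olsen alone can cover everything: Mon morning→Jensen, Mon afternoon→Olsen, Mon evening→Jensen+Leclerc, Tue morning→Chen, Tue afternoon→Kahale, Tue evening→Jensen+Ferraro, Wed morning→Kahale, Wed afternoon→Leclerc+Olsen, Wed evening→Chen, Thu morning→Ferraro, Thu afternoon→Olsen.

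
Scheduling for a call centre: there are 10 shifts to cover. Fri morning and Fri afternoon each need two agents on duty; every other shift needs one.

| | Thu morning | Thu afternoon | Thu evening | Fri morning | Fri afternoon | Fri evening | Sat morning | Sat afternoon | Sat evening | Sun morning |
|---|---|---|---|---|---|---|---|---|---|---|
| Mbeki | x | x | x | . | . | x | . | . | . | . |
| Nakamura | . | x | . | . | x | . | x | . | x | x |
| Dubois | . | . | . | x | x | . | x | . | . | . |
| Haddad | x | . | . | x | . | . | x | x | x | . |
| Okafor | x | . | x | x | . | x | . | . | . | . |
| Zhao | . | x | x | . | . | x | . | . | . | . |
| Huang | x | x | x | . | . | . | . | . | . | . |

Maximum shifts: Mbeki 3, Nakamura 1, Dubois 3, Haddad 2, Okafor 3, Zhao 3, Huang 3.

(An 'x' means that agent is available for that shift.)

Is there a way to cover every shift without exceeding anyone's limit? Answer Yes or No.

Total capacity is 18 and 12 slots are needed, so capacity alone doesn't rule it out.
Shifts {Fri afternoon, Sun morning} need 3 worker-slots in total, but the agents available for any of those shifts (Nakamura and Dubois) can supply at most 2 among them. So no valid schedule exists.

No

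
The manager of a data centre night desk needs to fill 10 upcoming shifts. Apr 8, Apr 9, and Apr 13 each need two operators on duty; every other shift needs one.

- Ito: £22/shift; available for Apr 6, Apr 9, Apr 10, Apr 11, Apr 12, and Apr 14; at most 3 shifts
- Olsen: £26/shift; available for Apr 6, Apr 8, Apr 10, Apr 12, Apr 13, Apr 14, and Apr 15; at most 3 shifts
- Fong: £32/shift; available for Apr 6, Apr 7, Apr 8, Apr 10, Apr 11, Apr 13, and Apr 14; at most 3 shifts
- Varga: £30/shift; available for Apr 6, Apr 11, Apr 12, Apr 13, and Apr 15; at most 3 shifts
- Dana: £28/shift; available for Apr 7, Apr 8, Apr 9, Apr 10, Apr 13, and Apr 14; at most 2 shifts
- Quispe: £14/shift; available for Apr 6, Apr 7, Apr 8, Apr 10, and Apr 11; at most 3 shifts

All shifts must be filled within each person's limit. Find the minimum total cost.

£302

Apr 9 can only be covered by Ito and Dana, so that assignment is forced.
Picking the cheapest available operator for each shift independently would cost £270, but that ignores the shift limits.
An optimal schedule: Apr 6→Varga, Apr 7→Quispe, Apr 8→Olsen+Dana, Apr 9→Ito+Dana, Apr 10→Quispe, Apr 11→Quispe, Apr 12→Ito, Apr 13→Olsen+Varga, Apr 14→Ito, Apr 15→Olsen.
Total: 30 + 14 + 26 + 28 + 22 + 28 + 14 + 14 + 22 + 26 + 30 + 22 + 26 = £302.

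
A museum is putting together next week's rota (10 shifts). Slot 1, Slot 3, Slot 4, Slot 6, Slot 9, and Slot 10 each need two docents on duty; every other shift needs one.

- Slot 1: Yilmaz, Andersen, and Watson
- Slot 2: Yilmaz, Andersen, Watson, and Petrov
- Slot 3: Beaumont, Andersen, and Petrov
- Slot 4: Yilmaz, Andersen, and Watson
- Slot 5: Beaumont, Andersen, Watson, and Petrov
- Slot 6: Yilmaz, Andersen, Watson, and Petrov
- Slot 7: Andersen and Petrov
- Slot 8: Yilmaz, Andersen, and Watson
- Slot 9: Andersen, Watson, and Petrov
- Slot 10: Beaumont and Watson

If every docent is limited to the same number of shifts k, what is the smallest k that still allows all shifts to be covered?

4

With 5 docents and 16 worker-slots to fill, someone must work at least ⌈16/5⌉ = 4 shifts, so k ≥ 4.
k = 4 works: Slot 1→Yilmaz+Andersen, Slot 2→Yilmaz, Slot 3→Beaumont+Andersen, Slot 4→Yilmaz+Andersen, Slot 5→Beaumont, Slot 6→Watson+Petrov, Slot 7→Andersen, Slot 8→Yilmaz, Slot 9→Watson+Petrov, Slot 10→Beaumont+Watson.
Loads: Yilmaz 4, Beaumont 3, Andersen 4, Watson 3, Petrov 2 — all ≤ 4.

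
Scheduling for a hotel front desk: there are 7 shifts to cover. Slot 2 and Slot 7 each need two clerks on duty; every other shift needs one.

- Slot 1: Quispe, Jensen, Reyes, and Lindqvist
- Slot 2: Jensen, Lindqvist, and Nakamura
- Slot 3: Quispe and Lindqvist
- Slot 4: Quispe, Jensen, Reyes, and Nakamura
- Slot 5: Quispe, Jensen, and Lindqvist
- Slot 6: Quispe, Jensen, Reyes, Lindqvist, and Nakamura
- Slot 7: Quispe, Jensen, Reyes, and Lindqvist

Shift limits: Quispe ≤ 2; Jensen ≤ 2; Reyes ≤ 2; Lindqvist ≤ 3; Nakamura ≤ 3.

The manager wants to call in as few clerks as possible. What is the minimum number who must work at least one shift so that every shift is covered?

9 slots to fill and no one can take more than 3, so at least ⌈9/3⌉ = 3 clerks are needed.
Any 3 clerks together have capacity at most 3+3+2 = 8 < 9 slots, so 3 can never suffice.
Quispe, Jensen, Reyes, and Lindqvist alone can cover everything: Slot 1→Reyes, Slot 2→Jensen+Lindqvist, Slot 3→Quispe, Slot 4→Quispe, Slot 5→Jensen, Slot 6→Lindqvist, Slot 7→Reyes+Lindqvist.

4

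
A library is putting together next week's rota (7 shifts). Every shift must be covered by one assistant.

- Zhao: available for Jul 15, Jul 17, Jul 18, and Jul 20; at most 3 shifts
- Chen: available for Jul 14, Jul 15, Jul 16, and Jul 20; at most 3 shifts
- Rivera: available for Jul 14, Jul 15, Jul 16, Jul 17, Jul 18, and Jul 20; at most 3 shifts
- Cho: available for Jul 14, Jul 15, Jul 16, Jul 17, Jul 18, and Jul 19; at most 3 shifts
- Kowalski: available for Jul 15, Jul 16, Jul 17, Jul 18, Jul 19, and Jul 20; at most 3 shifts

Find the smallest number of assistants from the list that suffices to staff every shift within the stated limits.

3

7 slots to fill and no one can take more than 3, so at least ⌈7/3⌉ = 3 assistants are needed.
Zhao, Chen, and Cho alone can cover everything: Jul 14→Chen, Jul 15→Chen, Jul 16→Chen, Jul 17→Zhao, Jul 18→Zhao, Jul 19→Cho, Jul 20→Zhao.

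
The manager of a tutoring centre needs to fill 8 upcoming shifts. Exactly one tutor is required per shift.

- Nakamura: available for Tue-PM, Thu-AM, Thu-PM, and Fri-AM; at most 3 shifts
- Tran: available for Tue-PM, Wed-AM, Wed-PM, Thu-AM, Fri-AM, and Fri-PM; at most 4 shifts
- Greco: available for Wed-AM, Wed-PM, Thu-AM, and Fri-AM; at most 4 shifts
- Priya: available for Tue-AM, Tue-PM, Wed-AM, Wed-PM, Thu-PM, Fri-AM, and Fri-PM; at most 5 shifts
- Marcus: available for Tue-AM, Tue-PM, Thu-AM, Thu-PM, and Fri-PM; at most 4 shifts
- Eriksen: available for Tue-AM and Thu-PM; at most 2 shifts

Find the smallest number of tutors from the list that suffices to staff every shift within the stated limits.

2

8 slots to fill and no one can take more than 5, so at least ⌈8/5⌉ = 2 tutors are needed.
Nakamura and Priya alone can cover everything: Tue-AM→Priya, Tue-PM→Nakamura, Wed-AM→Priya, Wed-PM→Priya, Thu-AM→Nakamura, Thu-PM→Nakamura, Fri-AM→Priya, Fri-PM→Priya.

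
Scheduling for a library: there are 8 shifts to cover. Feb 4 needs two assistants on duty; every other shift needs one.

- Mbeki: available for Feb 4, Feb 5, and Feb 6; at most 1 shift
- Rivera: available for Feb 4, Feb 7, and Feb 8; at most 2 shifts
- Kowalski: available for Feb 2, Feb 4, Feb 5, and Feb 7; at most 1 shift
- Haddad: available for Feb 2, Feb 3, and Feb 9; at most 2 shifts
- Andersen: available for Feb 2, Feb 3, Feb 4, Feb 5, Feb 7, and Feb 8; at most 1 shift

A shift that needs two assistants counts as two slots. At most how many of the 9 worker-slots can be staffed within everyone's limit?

Total capacity across all assistants is 1+2+1+2+1 = 7, and 9 slots are needed, so at most 7 can be filled.
An assignment achieving 7: Feb 2→Kowalski, Feb 3→Haddad, Feb 5→Andersen, Feb 6→Mbeki, Feb 7→Rivera, Feb 8→Rivera, Feb 9→Haddad.
Loads: Mbeki 1/1, Rivera 2/2, Kowalski 1/1, Haddad 2/2, Andersen 1/1.

7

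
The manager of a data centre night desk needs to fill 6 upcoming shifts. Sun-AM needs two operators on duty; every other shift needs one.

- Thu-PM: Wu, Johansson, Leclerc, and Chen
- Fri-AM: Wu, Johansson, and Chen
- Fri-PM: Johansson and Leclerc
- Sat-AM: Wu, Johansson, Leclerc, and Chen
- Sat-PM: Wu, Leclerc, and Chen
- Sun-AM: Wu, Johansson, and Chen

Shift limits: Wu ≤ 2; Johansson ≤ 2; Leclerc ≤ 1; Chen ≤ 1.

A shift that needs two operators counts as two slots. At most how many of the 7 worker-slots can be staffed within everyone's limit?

Total capacity across all operators is 2+2+1+1 = 6, and 7 slots are needed, so at most 6 can be filled.
An assignment achieving 6: Thu-PM→Leclerc, Fri-AM→Wu, Fri-PM→Johansson, Sat-PM→Wu, Sun-AM→Johansson+Chen.
Loads: Wu 2/2, Johansson 2/2, Leclerc 1/1, Chen 1/1.

6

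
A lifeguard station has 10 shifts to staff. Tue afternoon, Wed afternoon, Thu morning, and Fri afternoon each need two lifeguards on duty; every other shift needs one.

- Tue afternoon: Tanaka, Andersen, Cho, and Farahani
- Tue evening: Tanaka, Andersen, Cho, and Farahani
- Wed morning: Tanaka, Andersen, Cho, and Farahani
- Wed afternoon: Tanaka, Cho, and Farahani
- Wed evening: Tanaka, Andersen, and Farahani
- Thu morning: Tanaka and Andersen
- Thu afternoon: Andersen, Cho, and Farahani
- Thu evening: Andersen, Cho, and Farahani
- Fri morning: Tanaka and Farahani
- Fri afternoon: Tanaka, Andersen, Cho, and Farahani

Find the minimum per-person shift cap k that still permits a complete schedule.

With 4 lifeguards and 14 worker-slots to fill, someone must work at least ⌈14/4⌉ = 4 shifts, so k ≥ 4.
k = 4 works: Tue afternoon→Cho+Farahani, Tue evening→Andersen, Wed morning→Cho, Wed afternoon→Tanaka+Cho, Wed evening→Tanaka, Thu morning→Tanaka+Andersen, Thu afternoon→Andersen, Thu evening→Andersen, Fri morning→Tanaka, Fri afternoon→Cho+Farahani.
Loads: Tanaka 4, Andersen 4, Cho 4, Farahani 2 — all ≤ 4.

4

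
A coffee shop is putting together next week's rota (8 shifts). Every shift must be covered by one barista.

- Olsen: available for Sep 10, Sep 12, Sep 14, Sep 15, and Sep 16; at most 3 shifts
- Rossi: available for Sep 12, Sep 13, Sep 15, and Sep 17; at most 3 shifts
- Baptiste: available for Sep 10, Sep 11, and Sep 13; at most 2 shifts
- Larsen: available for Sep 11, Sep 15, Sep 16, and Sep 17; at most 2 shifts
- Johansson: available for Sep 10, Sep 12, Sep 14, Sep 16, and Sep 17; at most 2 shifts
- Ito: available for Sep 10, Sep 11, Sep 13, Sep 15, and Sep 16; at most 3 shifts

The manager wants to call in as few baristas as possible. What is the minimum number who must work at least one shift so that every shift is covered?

3

8 slots to fill and no one can take more than 3, so at least ⌈8/3⌉ = 3 baristas are needed.
Olsen, Rossi, and Baptiste alone can cover everything: Sep 10→Olsen, Sep 11→Baptiste, Sep 12→Rossi, Sep 13→Baptiste, Sep 14→Olsen, Sep 15→Rossi, Sep 16→Olsen, Sep 17→Rossi.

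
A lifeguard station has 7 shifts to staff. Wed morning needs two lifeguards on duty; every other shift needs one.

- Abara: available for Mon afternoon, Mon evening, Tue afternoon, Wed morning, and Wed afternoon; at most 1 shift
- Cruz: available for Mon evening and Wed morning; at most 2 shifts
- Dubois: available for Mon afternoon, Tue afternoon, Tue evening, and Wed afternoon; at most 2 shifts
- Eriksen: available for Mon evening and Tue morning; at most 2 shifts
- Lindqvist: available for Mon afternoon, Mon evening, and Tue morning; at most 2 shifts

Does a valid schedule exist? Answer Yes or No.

Total capacity is 9 and 8 slots are needed, so capacity alone doesn't rule it out.
Shifts {Tue afternoon, Tue evening, Wed morning, Wed afternoon} need 5 worker-slots in total, but the lifeguards available for any of those shifts (Abara, Cruz, and Dubois) can supply at most 4 among them. So no valid schedule exists.

No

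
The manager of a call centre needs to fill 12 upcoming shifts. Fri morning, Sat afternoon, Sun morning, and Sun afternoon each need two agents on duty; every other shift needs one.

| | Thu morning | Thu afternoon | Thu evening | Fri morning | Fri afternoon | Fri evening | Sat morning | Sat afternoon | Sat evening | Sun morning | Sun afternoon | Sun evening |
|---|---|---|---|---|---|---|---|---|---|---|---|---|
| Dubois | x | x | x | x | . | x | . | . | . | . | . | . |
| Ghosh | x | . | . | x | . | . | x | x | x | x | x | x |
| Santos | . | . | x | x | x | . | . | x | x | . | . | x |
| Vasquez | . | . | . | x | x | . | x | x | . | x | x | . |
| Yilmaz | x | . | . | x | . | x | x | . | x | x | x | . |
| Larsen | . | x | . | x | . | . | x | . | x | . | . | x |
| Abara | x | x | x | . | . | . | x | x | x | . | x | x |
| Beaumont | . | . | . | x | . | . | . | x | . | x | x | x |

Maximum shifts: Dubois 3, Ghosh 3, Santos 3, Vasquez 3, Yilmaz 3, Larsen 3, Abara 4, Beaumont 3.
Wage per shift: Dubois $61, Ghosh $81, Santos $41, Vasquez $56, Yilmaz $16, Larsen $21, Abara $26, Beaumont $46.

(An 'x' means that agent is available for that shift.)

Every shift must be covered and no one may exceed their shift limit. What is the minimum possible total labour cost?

$476

Picking the cheapest available agent for each shift independently would cost $381, but that ignores the shift limits.
An optimal schedule: Thu morning→Yilmaz, Thu afternoon→Larsen, Thu evening→Abara, Fri morning→Santos+Beaumont, Fri afternoon→Santos, Fri evening→Yilmaz, Sat morning→Larsen, Sat afternoon→Abara+Santos, Sat evening→Larsen, Sun morning→Yilmaz+Beaumont, Sun afternoon→Abara+Beaumont, Sun evening→Abara.
Total: 16 + 21 + 26 + 41 + 46 + 41 + 16 + 21 + 26 + 41 + 21 + 16 + 46 + 26 + 46 + 26 = $476.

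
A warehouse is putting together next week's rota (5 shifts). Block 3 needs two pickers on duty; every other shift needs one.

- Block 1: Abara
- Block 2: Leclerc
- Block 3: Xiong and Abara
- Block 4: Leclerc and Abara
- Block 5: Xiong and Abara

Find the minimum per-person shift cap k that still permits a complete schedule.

2

With 3 pickers and 6 worker-slots to fill, someone must work at least ⌈6/3⌉ = 2 shifts, so k ≥ 2.
k = 2 works: Block 1→Abara, Block 2→Leclerc, Block 3→Xiong+Abara, Block 4→Leclerc, Block 5→Xiong.
Loads: Xiong 2, Leclerc 2, Abara 2 — all ≤ 2.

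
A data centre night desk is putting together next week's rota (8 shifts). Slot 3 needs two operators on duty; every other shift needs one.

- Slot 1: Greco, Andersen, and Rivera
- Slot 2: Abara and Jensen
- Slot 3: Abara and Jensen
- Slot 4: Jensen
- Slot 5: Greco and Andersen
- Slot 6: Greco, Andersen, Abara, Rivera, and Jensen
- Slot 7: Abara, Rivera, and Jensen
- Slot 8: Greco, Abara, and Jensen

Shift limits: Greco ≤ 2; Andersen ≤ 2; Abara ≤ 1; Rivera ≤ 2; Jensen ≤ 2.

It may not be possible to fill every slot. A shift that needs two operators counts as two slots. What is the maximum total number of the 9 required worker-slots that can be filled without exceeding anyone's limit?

Total capacity across all operators is 2+2+1+2+2 = 9, and 9 slots are needed, so at most 9 can be filled.
Shifts {Slot 2, Slot 3, Slot 4} need 4 slots but only Abara and Jensen are available for them, supplying at most 3 — so at least 1 slot must go unfilled.
An assignment achieving 8: Slot 1→Andersen, Slot 2→Abara, Slot 3→Jensen, Slot 4→Jensen, Slot 5→Greco, Slot 6→Andersen, Slot 7→Rivera, Slot 8→Greco.
Loads: Greco 2/2, Andersen 2/2, Abara 1/1, Rivera 1/2, Jensen 2/2.

8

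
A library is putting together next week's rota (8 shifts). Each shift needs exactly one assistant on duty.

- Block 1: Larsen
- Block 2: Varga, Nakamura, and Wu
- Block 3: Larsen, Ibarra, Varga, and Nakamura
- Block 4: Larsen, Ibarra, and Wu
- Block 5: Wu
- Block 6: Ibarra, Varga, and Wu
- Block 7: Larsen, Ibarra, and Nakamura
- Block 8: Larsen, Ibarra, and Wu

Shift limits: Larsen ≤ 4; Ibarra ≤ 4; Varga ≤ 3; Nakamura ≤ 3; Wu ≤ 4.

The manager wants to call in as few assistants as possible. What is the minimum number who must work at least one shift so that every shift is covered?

2

8 slots to fill and no one can take more than 4, so at least ⌈8/4⌉ = 2 assistants are needed.
Larsen and Wu alone can cover everything: Block 1→Larsen, Block 2→Wu, Block 3→Larsen, Block 4→Larsen, Block 5→Wu, Block 6→Wu, Block 7→Larsen, Block 8→Wu.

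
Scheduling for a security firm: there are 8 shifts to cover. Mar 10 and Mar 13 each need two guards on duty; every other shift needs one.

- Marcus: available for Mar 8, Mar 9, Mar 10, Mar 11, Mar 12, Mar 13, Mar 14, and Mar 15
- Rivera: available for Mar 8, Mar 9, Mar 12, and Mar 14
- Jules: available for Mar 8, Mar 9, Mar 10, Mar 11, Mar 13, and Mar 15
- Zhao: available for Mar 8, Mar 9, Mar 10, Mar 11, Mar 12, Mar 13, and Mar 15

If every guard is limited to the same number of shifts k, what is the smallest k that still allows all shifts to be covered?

With 4 guards and 10 worker-slots to fill, someone must work at least ⌈10/4⌉ = 3 shifts, so k ≥ 3.
k = 3 works: Mar 8→Rivera, Mar 9→Rivera, Mar 10→Marcus+Jules, Mar 11→Marcus, Mar 12→Rivera, Mar 13→Jules+Zhao, Mar 14→Marcus, Mar 15→Jules.
Loads: Marcus 3, Rivera 3, Jules 3, Zhao 1 — all ≤ 3.

3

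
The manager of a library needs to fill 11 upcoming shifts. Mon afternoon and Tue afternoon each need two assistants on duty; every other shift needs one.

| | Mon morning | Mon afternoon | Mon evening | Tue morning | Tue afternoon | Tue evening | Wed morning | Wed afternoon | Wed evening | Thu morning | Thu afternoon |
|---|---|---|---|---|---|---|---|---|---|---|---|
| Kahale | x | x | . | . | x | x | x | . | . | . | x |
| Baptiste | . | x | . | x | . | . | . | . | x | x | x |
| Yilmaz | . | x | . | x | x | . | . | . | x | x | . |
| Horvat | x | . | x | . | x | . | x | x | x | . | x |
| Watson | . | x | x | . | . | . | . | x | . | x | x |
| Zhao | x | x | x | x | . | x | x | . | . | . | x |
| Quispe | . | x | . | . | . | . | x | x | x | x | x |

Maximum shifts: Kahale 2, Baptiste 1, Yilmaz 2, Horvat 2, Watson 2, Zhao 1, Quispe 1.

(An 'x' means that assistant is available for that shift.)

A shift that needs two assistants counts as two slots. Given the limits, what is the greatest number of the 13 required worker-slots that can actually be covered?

Total capacity across all assistants is 2+1+2+2+2+1+1 = 11, and 13 slots are needed, so at most 11 can be filled.
An assignment achieving 11: Mon morning→Kahale, Mon afternoon→Quispe, Mon evening→Horvat, Tue morning→Baptiste, Tue afternoon→Yilmaz+Horvat, Tue evening→Kahale, Wed morning→Zhao, Wed afternoon→Watson, Wed evening→Yilmaz, Thu morning→Watson.
Loads: Kahale 2/2, Baptiste 1/1, Yilmaz 2/2, Horvat 2/2, Watson 2/2, Zhao 1/1, Quispe 1/1.

11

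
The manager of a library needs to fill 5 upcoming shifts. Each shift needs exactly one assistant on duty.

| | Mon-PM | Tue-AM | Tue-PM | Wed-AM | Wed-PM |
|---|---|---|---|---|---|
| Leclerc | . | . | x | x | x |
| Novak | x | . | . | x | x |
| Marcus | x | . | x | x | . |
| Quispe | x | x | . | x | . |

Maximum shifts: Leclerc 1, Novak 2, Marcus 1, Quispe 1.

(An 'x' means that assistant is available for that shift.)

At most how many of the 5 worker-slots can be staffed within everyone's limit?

5

Total capacity across all assistants is 1+2+1+1 = 5, and 5 slots are needed, so at most 5 can be filled.
An assignment achieving 5: Mon-PM→Novak, Tue-AM→Quispe, Tue-PM→Leclerc, Wed-AM→Marcus, Wed-PM→Novak.
Loads: Leclerc 1/1, Novak 2/2, Marcus 1/1, Quispe 1/1.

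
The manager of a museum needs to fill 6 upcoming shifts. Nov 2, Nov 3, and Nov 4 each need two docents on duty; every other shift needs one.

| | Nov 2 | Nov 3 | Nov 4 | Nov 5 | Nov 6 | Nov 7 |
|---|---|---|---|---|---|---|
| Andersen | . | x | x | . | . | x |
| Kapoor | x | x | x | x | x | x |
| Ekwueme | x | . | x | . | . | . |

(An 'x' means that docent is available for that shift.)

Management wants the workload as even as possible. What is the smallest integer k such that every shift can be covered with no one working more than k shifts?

With 3 docents and 9 worker-slots to fill, someone must work at least ⌈9/3⌉ = 3 shifts, so k ≥ 3.
k = 3 fails: Shifts {Nov 2, Nov 3, Nov 5, Nov 6} need 6 worker-slots in total, but the docents available for any of those shifts (Andersen, Kapoor, and Ekwueme) can supply at most 5 among them. So no valid schedule exists.
k = 4 works: Nov 2→Kapoor+Ekwueme, Nov 3→Andersen+Kapoor, Nov 4→Andersen+Ekwueme, Nov 5→Kapoor, Nov 6→Kapoor, Nov 7→Andersen.
Loads: Andersen 3, Kapoor 4, Ekwueme 2 — all ≤ 4.

4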